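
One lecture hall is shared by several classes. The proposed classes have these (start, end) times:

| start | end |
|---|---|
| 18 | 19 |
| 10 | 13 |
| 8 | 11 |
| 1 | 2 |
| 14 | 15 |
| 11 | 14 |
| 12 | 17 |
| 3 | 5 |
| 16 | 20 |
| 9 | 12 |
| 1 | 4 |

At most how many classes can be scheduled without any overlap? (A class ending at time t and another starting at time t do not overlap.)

6

Greedy by earliest finish: after sorting by end time, pick each interval compatible with the last pick.
By end time: (1,2), (1,4), (3,5), (8,11), (9,12), (10,13), (11,14), (14,15), (12,17), (18,19), (16,20).
Pick (1,2); next start ≥ 2 → (3,5); next start ≥ 5 → (8,11); next start ≥ 11 → (11,14); next start ≥ 14 → (14,15); next start ≥ 15 → (18,19).
Selected 6 classes.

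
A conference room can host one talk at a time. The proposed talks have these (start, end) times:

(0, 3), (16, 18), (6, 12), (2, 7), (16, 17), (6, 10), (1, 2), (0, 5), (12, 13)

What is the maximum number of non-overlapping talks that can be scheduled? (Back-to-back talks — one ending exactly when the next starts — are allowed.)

4

Sorted by end: (1,2)  (0,3)  (0,5)  (2,7)  (6,10)  (6,12)  (12,13)  (16,17)  (16,18)
take (1,2); skip (0,3); skip (0,5); take (2,7); take (12,13); take (16,17).
Selected 4 talks.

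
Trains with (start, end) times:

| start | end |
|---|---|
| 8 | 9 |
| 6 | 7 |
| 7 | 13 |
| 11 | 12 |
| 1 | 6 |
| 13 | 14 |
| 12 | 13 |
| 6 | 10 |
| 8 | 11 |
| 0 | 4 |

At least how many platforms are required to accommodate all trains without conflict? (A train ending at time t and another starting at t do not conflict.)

The answer is the maximum number of intervals overlapping at any instant.
Events (time:±→running): 0:+→1 1:+→2 4:-→1 6:-→0 6:+→1 6:+→2 7:-→1 7:+→2 8:+→3 8:+→4 … peak 4.

4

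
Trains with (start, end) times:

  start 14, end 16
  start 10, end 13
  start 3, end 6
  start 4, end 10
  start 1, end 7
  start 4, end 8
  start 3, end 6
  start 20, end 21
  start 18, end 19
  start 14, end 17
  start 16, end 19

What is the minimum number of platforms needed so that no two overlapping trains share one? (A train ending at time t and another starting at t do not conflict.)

5

Count concurrent intervals with a sweep; the peak is the room count.
starts: [1, 3, 3, 4, 4, 10, 14, 14, 16, 18, 20]
ends:   [6, 6, 7, 8, 10, 13, 16, 17, 19, 19, 21]
s1→1 s3→2 s3→3 s4→4 s4→5  — peak 5.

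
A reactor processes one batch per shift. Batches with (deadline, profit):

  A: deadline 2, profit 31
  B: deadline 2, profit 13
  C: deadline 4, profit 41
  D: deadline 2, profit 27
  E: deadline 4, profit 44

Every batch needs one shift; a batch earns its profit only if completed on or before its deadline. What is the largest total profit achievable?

143

Sort by profit descending; place each in the latest free slot ≤ its deadline.
Profit order: E=44 C=41 A=31 D=27 B=13
Assign: E→slot 4, C→slot 3, A→slot 2, D→slot 1, B skipped.
Slots: [1:D] [2:A] [3:C] [4:E]
Profit = 27 + 31 + 41 + 44 = 143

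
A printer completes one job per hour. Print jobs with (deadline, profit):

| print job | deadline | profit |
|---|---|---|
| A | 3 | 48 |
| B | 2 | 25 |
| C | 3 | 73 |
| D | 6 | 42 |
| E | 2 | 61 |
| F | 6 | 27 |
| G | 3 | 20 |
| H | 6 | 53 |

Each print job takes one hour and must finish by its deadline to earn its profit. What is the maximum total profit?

304

By profit: C(d3,73), E(d2,61), H(d6,53), A(d3,48), D(d6,42), F(d6,27), B(d2,25), G(d3,20)
C→slot 3; E→slot 2; H→slot 6; A→slot 1; D→slot 5; F→slot 4; B skipped; G skipped.
Profit = 48 + 61 + 73 + 27 + 42 + 53 = 304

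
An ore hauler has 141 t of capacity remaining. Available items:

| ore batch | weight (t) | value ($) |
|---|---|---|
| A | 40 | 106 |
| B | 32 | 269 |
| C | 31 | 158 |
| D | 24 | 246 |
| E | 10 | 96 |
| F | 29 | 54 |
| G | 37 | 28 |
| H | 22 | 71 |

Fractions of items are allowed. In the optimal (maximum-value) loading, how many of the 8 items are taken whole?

5

Ratios (sorted): D 10.25, E 9.60, B 8.41, C 5.10, H 3.23, A 2.65, F 1.86, G 0.76
take D (24 @ 246); take E (10 @ 96); take B (32 @ 269); take C (31 @ 158); take H (22 @ 71); take 22/40 of A → 58.30. Capacity used 141/141.
5 item(s) taken whole; one partial (take 22/40 of A).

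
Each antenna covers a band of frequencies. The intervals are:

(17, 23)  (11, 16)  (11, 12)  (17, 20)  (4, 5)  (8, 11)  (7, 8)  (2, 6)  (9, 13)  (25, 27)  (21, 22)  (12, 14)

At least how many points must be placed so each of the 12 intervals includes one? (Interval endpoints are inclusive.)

Process intervals by earliest right end; each time one isn't hit yet, stab at its right endpoint.
By right end: [4,5]  [2,6]  [7,8]  [8,11]  [11,12]  [9,13]  [12,14]  [11,16]  [17,20]  [21,22]  [17,23]  [25,27]
[4,5] uncovered → point at 5; [7,8] uncovered → point at 8; [11,12] uncovered → point at 12; [17,20] uncovered → point at 20; [21,22] uncovered → point at 22; [25,27] uncovered → point at 27.
Points: 5, 8, 12, 20, 22, 27 (6 total).

6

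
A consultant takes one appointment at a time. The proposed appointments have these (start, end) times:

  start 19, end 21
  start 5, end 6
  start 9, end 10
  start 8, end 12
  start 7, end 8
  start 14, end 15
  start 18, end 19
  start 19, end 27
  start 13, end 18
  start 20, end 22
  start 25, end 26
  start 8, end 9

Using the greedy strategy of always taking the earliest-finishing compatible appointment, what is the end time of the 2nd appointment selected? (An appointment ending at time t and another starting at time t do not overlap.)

8

Greedy by earliest finish: after sorting by end time, pick each interval compatible with the last pick.
Sorted by end: (5,6)  (7,8)  (8,9)  (9,10)  (8,12)  (14,15)  (13,18)  (18,19)  (19,21)  (20,22)  (25,26)  (19,27)
take (5,6); take (7,8); take (8,9); take (9,10); take (14,15); take (18,19); take (19,21); take (25,26); skip (19,27).
Selected: (5,6) (7,8) (8,9) (9,10) (14,15) (18,19) (19,21) (25,26)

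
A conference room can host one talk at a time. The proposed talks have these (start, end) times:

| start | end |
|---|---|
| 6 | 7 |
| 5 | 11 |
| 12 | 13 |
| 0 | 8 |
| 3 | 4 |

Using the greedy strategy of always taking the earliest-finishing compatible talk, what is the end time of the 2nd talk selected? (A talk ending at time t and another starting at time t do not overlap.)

Greedy by earliest finish: after sorting by end time, pick each interval compatible with the last pick.
By end time: (3,4), (6,7), (0,8), (5,11), (12,13).
Pick (3,4); next start ≥ 4 → (6,7); next start ≥ 7 → (12,13).
Selected: (3,4) (6,7) (12,13)

7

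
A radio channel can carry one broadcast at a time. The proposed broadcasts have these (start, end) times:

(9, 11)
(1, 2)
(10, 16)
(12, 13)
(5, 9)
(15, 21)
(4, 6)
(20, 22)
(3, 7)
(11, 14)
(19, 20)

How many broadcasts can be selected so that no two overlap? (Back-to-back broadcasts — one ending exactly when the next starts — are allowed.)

6

Greedy by earliest finish: after sorting by end time, pick each interval compatible with the last pick.
Sorted by end: (1,2)  (4,6)  (3,7)  (5,9)  (9,11)  (12,13)  (11,14)  (10,16)  (19,20)  (15,21)  (20,22)
take (1,2); take (4,6); skip (5,9); take (9,11); take (12,13); skip (11,14); skip (10,16); take (19,20); take (20,22).
Selected 6 broadcasts.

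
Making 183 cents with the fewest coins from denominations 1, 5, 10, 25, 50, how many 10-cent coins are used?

Use the largest denomination that fits, subtract, and repeat.
183 = 3×50 + 1×25 + 1×5 + 3×1
Count of 10: 0

0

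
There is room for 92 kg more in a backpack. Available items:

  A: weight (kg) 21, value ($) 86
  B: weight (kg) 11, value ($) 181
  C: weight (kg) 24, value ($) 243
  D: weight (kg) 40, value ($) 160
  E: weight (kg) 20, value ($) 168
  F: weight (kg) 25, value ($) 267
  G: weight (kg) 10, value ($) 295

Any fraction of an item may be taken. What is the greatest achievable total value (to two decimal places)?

Greedy by value/weight ratio, highest first.
Ratios (sorted): G 29.50, B 16.45, F 10.68, C 10.12, E 8.40, A 4.10, D 4.00
take G (10 @ 295); take B (11 @ 181); take F (25 @ 267); take C (24 @ 243); take E (20 @ 168); take 2/21 of A → 8.19. Capacity used 92/92.
Total value = 1162.19

1162.19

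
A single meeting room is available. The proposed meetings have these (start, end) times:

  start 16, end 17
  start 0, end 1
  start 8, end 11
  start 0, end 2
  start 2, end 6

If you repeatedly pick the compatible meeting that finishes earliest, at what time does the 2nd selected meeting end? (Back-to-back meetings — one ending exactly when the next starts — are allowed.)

Sort by end time and greedily take each interval whose start is ≥ the last chosen end.
By end time: (0,1), (0,2), (2,6), (8,11), (16,17).
Pick (0,1); next start ≥ 1 → (2,6); next start ≥ 6 → (8,11); next start ≥ 11 → (16,17).
Selected: (0,1) (2,6) (8,11) (16,17)

6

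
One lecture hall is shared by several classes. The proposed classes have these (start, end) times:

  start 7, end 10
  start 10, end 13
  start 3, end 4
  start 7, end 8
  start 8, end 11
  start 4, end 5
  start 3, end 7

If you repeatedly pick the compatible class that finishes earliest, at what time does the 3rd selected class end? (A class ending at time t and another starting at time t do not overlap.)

Sorted by end: (3,4)  (4,5)  (3,7)  (7,8)  (7,10)  (8,11)  (10,13)
take (3,4); take (4,5); take (7,8); take (8,11); skip (10,13).
Selected: (3,4) (4,5) (7,8) (8,11)

8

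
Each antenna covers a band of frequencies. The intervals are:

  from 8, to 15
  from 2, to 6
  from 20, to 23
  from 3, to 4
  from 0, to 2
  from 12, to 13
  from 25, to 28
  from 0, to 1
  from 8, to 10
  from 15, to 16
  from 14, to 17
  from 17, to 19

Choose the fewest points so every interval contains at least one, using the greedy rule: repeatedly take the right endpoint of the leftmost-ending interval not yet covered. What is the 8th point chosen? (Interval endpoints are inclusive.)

28

Sorted: [0,1] [0,2] [3,4] [2,6] [8,10] [12,13] [8,15] [15,16] [14,17] [17,19] [20,23] [25,28]
{[0,1],[0,2]} hit by 1; {[3,4],[2,6]} hit by 4; {[8,10]} hit by 10; {[12,13],[8,15]} hit by 13; {[15,16],[14,17]} hit by 16; {[17,19]} hit by 19; {[20,23]} hit by 23; {[25,28]} hit by 28.
Points: 1, 4, 10, 13, 16, 19, 23, 28 (8 total).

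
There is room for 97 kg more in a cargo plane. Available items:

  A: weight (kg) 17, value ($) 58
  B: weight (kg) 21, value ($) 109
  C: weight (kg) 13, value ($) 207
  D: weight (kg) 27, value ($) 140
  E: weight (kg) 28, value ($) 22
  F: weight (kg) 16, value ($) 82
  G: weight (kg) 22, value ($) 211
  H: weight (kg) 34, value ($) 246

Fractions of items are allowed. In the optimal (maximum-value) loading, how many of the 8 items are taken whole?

Ratios (sorted): C 15.92, G 9.59, H 7.24, B 5.19, D 5.19, F 5.12, A 3.41, E 0.79
take C (13 @ 207); take G (22 @ 211); take H (34 @ 246); take B (21 @ 109); take 7/27 of D → 36.30. Capacity used 97/97.
4 item(s) taken whole; one partial (take 7/27 of D).

4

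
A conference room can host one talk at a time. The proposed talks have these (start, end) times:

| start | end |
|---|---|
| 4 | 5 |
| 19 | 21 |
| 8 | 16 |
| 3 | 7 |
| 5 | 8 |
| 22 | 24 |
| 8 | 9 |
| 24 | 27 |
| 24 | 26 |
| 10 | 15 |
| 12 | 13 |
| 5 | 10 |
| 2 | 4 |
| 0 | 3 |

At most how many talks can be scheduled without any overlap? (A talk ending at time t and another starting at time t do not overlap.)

8

Sorted by end: (0,3)  (2,4)  (4,5)  (3,7)  (5,8)  (8,9)  (5,10)  (12,13)  (10,15)  (8,16)  (19,21)  (22,24)  (24,26)  (24,27)
take (0,3); take (4,5); take (5,8); take (8,9); skip (5,10); take (12,13); skip (10,15); skip (8,16); take (19,21); take (22,24); take (24,26).
Selected 8 talks.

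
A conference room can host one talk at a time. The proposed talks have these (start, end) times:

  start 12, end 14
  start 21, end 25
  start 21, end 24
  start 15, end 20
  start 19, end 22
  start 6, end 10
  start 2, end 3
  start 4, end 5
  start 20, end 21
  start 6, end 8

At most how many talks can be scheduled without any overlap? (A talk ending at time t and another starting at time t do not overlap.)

Sorted by end: (2,3)  (4,5)  (6,8)  (6,10)  (12,14)  (15,20)  (20,21)  (19,22)  (21,24)  (21,25)
take (2,3); take (4,5); take (6,8); take (12,14); take (15,20); take (20,21); skip (19,22); take (21,24).
Selected 7 talks.

7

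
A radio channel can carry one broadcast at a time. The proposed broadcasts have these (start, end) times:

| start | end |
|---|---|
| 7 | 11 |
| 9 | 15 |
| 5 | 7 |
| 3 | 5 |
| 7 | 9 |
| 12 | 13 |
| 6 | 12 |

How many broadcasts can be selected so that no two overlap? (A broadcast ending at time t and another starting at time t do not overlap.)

4

Order by finish time; keep every interval that doesn't clash with the previous kept one.
By end time: (3,5), (5,7), (7,9), (7,11), (6,12), (12,13), (9,15).
Pick (3,5); next start ≥ 5 → (5,7); next start ≥ 7 → (7,9); next start ≥ 9 → (12,13).
Selected 4 broadcasts.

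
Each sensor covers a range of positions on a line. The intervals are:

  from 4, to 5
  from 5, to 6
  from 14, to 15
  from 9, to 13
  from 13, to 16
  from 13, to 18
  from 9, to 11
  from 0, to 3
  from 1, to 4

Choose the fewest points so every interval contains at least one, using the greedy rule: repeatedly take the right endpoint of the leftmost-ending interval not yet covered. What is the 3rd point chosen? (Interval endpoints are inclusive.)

11

By right end: [0,3]  [1,4]  [4,5]  [5,6]  [9,11]  [9,13]  [14,15]  [13,16]  [13,18]
[0,3] uncovered → point at 3; [4,5] uncovered → point at 5; [9,11] uncovered → point at 11; [14,15] uncovered → point at 15.
Points: 3, 5, 11, 15 (4 total).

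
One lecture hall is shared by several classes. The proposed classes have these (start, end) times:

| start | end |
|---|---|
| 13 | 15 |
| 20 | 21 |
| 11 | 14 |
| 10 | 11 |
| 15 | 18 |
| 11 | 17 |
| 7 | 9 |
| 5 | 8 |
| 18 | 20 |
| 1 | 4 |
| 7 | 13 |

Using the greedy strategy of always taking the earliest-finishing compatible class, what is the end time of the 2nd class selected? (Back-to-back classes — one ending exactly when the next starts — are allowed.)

8

Sort by end time and greedily take each interval whose start is ≥ the last chosen end.
By end time: (1,4), (5,8), (7,9), (10,11), (7,13), (11,14), (13,15), (11,17), (15,18), (18,20), (20,21).
Pick (1,4); next start ≥ 4 → (5,8); next start ≥ 8 → (10,11); next start ≥ 11 → (11,14); next start ≥ 14 → (15,18); next start ≥ 18 → (18,20); next start ≥ 20 → (20,21).
Selected: (1,4) (5,8) (10,11) (11,14) (15,18) (18,20) (20,21)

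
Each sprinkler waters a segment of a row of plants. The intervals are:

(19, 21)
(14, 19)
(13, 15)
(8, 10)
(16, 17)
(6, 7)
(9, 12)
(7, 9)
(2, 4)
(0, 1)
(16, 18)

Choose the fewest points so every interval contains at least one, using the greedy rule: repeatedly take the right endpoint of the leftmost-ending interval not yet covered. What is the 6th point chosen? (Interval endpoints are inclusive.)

Sort by right endpoint; whenever an interval is uncovered, place a point at its right end.
By right end: [0,1]  [2,4]  [6,7]  [7,9]  [8,10]  [9,12]  [13,15]  [16,17]  [16,18]  [14,19]  [19,21]
[0,1] uncovered → point at 1; [2,4] uncovered → point at 4; [6,7] uncovered → point at 7; [8,10] uncovered → point at 10; [13,15] uncovered → point at 15; [16,17] uncovered → point at 17; [19,21] uncovered → point at 21.
Points: 1, 4, 7, 10, 15, 17, 21 (7 total).

17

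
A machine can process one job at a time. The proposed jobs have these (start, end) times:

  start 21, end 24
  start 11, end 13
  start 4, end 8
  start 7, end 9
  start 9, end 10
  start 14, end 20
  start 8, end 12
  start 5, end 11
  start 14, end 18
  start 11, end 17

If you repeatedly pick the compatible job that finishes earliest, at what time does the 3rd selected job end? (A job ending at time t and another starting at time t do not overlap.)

Order by finish time; keep every interval that doesn't clash with the previous kept one.
By end time: (4,8), (7,9), (9,10), (5,11), (8,12), (11,13), (11,17), (14,18), (14,20), (21,24).
Pick (4,8); next start ≥ 8 → (9,10); next start ≥ 10 → (11,13); next start ≥ 13 → (14,18); next start ≥ 18 → (21,24).
Selected: (4,8) (9,10) (11,13) (14,18) (21,24)

13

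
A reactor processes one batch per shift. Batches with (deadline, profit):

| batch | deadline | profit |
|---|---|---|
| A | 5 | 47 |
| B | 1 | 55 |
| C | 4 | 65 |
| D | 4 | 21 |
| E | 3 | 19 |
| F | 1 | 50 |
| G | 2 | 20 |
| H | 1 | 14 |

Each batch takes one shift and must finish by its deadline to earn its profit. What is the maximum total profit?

208

Profit order: C=65 B=55 F=50 A=47 D=21 G=20 E=19 H=14
Assign: C→slot 4, B→slot 1, F skipped, A→slot 5, D→slot 3, G→slot 2, E skipped, H skipped.
Slots: [1:B] [2:G] [3:D] [4:C] [5:A]
Profit = 55 + 20 + 21 + 65 + 47 = 208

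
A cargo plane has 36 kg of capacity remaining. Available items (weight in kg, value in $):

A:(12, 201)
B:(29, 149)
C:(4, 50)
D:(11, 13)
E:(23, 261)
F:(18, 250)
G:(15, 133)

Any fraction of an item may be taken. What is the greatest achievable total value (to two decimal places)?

523.70

Ratios (sorted): A 16.75, F 13.89, C 12.50, E 11.35, G 8.87, B 5.14, D 1.18
take A (12 @ 201); take F (18 @ 250); take C (4 @ 50); take 2/23 of E → 22.70. Capacity used 36/36.
Total value = 523.70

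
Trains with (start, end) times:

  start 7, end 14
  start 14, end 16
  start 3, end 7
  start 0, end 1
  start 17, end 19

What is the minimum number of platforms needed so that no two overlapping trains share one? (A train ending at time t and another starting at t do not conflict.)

1

starts: [0, 3, 7, 14, 17]
ends:   [1, 7, 14, 16, 19]
s0→1  — peak 1.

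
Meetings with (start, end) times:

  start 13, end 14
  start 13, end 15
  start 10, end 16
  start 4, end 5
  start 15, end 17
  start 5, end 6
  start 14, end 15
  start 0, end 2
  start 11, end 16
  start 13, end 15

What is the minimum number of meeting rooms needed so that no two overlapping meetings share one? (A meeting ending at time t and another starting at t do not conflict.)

starts: [0, 4, 5, 10, 11, 13, 13, 13, 14, 15]
ends:   [2, 5, 6, 14, 15, 15, 15, 16, 16, 17]
s0→1 e2→0 s4→1 e5→0 s5→1 e6→0 s10→1 s11→2 s13→3 s13→4 s13→5  — peak 5.

5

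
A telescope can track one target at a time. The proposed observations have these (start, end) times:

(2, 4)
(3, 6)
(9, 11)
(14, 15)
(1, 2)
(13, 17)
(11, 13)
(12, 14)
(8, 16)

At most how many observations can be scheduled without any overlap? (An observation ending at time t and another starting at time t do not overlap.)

5

Sort by end time and greedily take each interval whose start is ≥ the last chosen end.
Sorted by end: (1,2)  (2,4)  (3,6)  (9,11)  (11,13)  (12,14)  (14,15)  (8,16)  (13,17)
take (1,2); take (2,4); take (9,11); take (11,13); take (14,15); skip (13,17).
Selected 5 observations.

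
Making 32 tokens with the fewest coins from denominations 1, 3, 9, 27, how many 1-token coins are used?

32 − 1×27→5 − 1×3→2 − 2×1→0
Count of 1: 2

2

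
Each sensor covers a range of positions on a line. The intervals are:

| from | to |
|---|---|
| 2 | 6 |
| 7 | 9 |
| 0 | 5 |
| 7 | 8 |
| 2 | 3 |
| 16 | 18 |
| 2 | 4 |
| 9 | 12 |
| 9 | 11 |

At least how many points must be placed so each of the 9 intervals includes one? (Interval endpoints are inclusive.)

4

Process intervals by earliest right end; each time one isn't hit yet, stab at its right endpoint.
By right end: [2,3]  [2,4]  [0,5]  [2,6]  [7,8]  [7,9]  [9,11]  [9,12]  [16,18]
[2,3] uncovered → point at 3; [7,8] uncovered → point at 8; [9,11] uncovered → point at 11; [16,18] uncovered → point at 18.
Points: 3, 8, 11, 18 (4 total).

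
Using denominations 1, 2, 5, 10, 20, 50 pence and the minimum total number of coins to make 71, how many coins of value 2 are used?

Use the largest denomination that fits, subtract, and repeat.
71 − 1×50→21 − 1×20→1 − 1×1→0
Count of 2: 0

0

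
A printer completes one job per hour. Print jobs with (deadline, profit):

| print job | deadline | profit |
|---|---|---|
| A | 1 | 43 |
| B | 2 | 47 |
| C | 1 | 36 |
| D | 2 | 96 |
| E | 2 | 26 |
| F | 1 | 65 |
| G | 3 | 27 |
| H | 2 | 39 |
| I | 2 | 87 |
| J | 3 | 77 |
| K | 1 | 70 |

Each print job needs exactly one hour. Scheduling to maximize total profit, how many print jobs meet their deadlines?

By profit: D(d2,96), I(d2,87), J(d3,77), K(d1,70), F(d1,65), B(d2,47), A(d1,43), H(d2,39), C(d1,36), G(d3,27), E(d2,26)
D→slot 2; I→slot 1; J→slot 3; K skipped; F skipped; B skipped; A skipped; H skipped; C skipped; G skipped; E skipped.
3 of 11 scheduled.

3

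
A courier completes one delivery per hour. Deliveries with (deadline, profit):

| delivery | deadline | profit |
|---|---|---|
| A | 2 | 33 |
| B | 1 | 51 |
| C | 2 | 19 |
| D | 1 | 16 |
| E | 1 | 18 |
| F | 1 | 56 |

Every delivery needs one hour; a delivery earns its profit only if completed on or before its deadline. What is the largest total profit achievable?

89

Profit order: F=56 B=51 A=33 C=19 E=18 D=16
Assign: F→slot 1, B skipped, A→slot 2, C skipped, E skipped, D skipped.
Slots: [1:F] [2:A]
Profit = 56 + 33 = 89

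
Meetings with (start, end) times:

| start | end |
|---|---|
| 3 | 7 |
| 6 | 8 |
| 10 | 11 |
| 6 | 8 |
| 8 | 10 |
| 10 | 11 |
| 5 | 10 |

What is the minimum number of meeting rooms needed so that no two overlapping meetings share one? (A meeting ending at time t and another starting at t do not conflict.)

4

Events (time:±→running): 3:+→1 5:+→2 6:+→3 6:+→4 … peak 4.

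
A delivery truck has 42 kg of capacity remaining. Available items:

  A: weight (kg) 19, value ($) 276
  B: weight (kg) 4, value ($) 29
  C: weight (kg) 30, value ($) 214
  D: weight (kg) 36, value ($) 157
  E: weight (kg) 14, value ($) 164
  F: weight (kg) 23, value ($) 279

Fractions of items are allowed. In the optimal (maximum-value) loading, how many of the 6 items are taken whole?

Ratios (sorted): A 14.53, F 12.13, E 11.71, B 7.25, C 7.13, D 4.36
take A (19 @ 276); take F (23 @ 279). Capacity used 42/42.
2 item(s) taken whole.

2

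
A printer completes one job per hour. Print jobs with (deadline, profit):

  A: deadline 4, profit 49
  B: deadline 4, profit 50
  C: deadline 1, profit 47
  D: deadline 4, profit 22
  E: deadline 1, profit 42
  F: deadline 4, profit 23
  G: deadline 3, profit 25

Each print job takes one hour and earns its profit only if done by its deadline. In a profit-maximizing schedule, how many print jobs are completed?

Take jobs in profit order; each goes to the latest open slot no later than its deadline.
By profit: B(d4,50), A(d4,49), C(d1,47), E(d1,42), G(d3,25), F(d4,23), D(d4,22)
B→slot 4; A→slot 3; C→slot 1; E skipped; G→slot 2; F skipped; D skipped.
4 of 7 scheduled.

4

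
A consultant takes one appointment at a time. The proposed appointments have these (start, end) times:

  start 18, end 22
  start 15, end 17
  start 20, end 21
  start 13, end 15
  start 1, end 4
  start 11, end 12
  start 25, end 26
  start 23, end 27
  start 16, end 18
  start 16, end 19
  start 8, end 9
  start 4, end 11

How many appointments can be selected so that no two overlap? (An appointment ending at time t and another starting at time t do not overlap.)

7

By end time: (1,4), (8,9), (4,11), (11,12), (13,15), (15,17), (16,18), (16,19), (20,21), (18,22), (25,26), (23,27).
Pick (1,4); next start ≥ 4 → (8,9); next start ≥ 9 → (11,12); next start ≥ 12 → (13,15); next start ≥ 15 → (15,17); next start ≥ 17 → (20,21); next start ≥ 21 → (25,26).
Selected 7 appointments.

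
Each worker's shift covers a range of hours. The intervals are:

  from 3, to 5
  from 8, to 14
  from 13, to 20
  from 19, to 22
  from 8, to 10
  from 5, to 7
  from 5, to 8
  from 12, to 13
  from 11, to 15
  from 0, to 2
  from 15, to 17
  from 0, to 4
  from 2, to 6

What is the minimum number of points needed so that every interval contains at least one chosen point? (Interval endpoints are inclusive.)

Sorted: [0,2] [0,4] [3,5] [2,6] [5,7] [5,8] [8,10] [12,13] [8,14] [11,15] [15,17] [13,20] [19,22]
{[0,2],[0,4]} hit by 2; {[3,5],[2,6],[5,7],[5,8]} hit by 5; {[8,10]} hit by 10; {[12,13],[8,14],[11,15]} hit by 13; {[15,17],[13,20]} hit by 17; {[19,22]} hit by 22.
Points: 2, 5, 10, 13, 17, 22 (6 total).

6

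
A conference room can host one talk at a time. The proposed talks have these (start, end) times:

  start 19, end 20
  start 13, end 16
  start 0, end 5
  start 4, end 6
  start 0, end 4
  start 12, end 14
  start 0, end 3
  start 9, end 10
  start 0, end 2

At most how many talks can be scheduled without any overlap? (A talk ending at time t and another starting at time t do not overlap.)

Sort by end time and greedily take each interval whose start is ≥ the last chosen end.
Sorted by end: (0,2)  (0,3)  (0,4)  (0,5)  (4,6)  (9,10)  (12,14)  (13,16)  (19,20)
take (0,2); skip (0,3); take (4,6); take (9,10); take (12,14); skip (13,16); take (19,20).
Selected 5 talks.

5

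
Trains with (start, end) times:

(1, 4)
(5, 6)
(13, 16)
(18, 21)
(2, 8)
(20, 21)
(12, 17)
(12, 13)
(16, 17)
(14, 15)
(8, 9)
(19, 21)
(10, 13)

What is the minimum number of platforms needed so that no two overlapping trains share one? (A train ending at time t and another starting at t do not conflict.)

Events (time:±→running): 1:+→1 2:+→2 4:-→1 5:+→2 6:-→1 8:-→0 8:+→1 9:-→0 10:+→1 12:+→2 12:+→3 … peak 3.

3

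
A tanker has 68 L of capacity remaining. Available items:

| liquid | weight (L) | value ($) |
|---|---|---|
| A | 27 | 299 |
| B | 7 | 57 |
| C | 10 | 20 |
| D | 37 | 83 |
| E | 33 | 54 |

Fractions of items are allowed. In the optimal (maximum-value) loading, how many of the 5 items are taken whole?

2

Order: A (299/27=11.07) > B (57/7=8.14) > D (83/37=2.24) > C (20/10=2.00) > E (54/33=1.64)
Fill: take A (27 @ 299) → take B (7 @ 57) → take 34/37 of D → 76.27; 68/68 used.
2 item(s) taken whole; one partial (take 34/37 of D).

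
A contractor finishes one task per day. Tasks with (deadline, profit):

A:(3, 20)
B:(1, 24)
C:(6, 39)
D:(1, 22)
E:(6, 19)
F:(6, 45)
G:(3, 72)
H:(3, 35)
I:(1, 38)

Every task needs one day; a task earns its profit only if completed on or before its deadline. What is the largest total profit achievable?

By profit: G(d3,72), F(d6,45), C(d6,39), I(d1,38), H(d3,35), B(d1,24), D(d1,22), A(d3,20), E(d6,19)
G→slot 3; F→slot 6; C→slot 5; I→slot 1; H→slot 2; B skipped; D skipped; A skipped; E→slot 4.
Profit = 38 + 35 + 72 + 19 + 39 + 45 = 248

248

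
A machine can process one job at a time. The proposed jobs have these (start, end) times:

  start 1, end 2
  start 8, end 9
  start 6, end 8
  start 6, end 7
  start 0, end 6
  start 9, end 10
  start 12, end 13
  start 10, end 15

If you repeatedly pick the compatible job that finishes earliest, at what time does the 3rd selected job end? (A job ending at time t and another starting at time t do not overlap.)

9

Order by finish time; keep every interval that doesn't clash with the previous kept one.
Sorted by end: (1,2)  (0,6)  (6,7)  (6,8)  (8,9)  (9,10)  (12,13)  (10,15)
take (1,2); take (6,7); take (8,9); take (9,10); take (12,13); skip (10,15).
Selected: (1,2) (6,7) (8,9) (9,10) (12,13)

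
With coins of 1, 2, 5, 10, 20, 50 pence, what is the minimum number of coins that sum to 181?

6

Greedy: take as many of the largest coin as possible, then repeat with the remainder.
181 = 3×50 + 1×20 + 1×10 + 1×1
Total coins = 3 + 1 + 1 + 1 = 6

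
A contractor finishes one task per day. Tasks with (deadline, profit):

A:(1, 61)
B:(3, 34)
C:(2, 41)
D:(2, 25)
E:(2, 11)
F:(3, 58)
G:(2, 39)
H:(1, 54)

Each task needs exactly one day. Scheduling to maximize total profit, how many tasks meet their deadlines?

Sort by profit descending; place each in the latest free slot ≤ its deadline.
By profit: A(d1,61), F(d3,58), H(d1,54), C(d2,41), G(d2,39), B(d3,34), D(d2,25), E(d2,11)
A→slot 1; F→slot 3; H skipped; C→slot 2; G skipped; B skipped; D skipped; E skipped.
3 of 8 scheduled.

3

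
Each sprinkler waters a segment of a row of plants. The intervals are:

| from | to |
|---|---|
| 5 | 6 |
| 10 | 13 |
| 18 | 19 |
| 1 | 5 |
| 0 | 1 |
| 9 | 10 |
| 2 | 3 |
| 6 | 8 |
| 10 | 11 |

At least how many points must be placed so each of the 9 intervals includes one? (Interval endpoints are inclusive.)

By right end: [0,1]  [2,3]  [1,5]  [5,6]  [6,8]  [9,10]  [10,11]  [10,13]  [18,19]
[0,1] uncovered → point at 1; [2,3] uncovered → point at 3; [5,6] uncovered → point at 6; [9,10] uncovered → point at 10; [18,19] uncovered → point at 19.
Points: 1, 3, 6, 10, 19 (5 total).

5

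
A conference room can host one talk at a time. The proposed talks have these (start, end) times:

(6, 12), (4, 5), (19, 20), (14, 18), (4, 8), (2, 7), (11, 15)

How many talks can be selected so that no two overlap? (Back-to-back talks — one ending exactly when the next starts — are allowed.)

Sort by end time and greedily take each interval whose start is ≥ the last chosen end.
Sorted by end: (4,5)  (2,7)  (4,8)  (6,12)  (11,15)  (14,18)  (19,20)
take (4,5); take (6,12); skip (11,15); take (14,18); take (19,20).
Selected 4 talks.

4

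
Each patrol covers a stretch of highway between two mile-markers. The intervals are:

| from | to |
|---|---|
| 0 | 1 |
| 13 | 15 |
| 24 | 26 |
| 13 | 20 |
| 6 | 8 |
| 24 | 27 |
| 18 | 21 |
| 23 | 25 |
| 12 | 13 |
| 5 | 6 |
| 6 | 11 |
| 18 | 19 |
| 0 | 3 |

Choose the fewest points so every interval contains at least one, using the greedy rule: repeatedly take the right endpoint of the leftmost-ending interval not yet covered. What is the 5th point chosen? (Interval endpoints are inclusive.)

25

Process intervals by earliest right end; each time one isn't hit yet, stab at its right endpoint.
By right end: [0,1]  [0,3]  [5,6]  [6,8]  [6,11]  [12,13]  [13,15]  [18,19]  [13,20]  [18,21]  [23,25]  [24,26]  [24,27]
[0,1] uncovered → point at 1; [5,6] uncovered → point at 6; [12,13] uncovered → point at 13; [18,19] uncovered → point at 19; [23,25] uncovered → point at 25.
Points: 1, 6, 13, 19, 25 (5 total).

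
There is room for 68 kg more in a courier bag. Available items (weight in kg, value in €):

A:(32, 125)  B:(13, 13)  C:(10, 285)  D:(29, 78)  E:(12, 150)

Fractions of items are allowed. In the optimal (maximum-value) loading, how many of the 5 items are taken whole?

3

Sort by value per unit weight and fill in that order.
Ratios (sorted): C 28.50, E 12.50, A 3.91, D 2.69, B 1.00
take C (10 @ 285); take E (12 @ 150); take A (32 @ 125); take 14/29 of D → 37.66. Capacity used 68/68.
3 item(s) taken whole; one partial (take 14/29 of D).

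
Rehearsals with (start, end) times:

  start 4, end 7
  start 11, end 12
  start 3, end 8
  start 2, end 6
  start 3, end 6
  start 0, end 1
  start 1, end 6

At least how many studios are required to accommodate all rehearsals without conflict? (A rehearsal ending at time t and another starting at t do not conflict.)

5

The answer is the maximum number of intervals overlapping at any instant.
starts: [0, 1, 2, 3, 3, 4, 11]
ends:   [1, 6, 6, 6, 7, 8, 12]
s0→1 e1→0 s1→1 s2→2 s3→3 s3→4 s4→5  — peak 5.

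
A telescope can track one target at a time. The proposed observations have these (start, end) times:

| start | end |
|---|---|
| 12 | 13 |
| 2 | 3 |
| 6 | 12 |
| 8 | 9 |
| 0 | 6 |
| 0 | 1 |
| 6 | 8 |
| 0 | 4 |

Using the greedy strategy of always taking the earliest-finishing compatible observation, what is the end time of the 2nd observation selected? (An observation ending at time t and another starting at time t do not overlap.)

3

Order by finish time; keep every interval that doesn't clash with the previous kept one.
Sorted by end: (0,1)  (2,3)  (0,4)  (0,6)  (6,8)  (8,9)  (6,12)  (12,13)
take (0,1); take (2,3); skip (0,4); take (6,8); take (8,9); skip (6,12); take (12,13).
Selected: (0,1) (2,3) (6,8) (8,9) (12,13)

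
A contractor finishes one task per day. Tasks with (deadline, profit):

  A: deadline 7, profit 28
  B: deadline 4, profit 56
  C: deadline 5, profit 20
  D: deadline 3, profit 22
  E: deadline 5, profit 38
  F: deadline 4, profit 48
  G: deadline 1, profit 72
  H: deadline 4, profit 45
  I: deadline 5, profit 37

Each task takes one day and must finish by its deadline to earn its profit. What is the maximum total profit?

287

By profit: G(d1,72), B(d4,56), F(d4,48), H(d4,45), E(d5,38), I(d5,37), A(d7,28), D(d3,22), C(d5,20)
G→slot 1; B→slot 4; F→slot 3; H→slot 2; E→slot 5; I skipped; A→slot 7; D skipped; C skipped.
Profit = 72 + 45 + 48 + 56 + 38 + 28 = 287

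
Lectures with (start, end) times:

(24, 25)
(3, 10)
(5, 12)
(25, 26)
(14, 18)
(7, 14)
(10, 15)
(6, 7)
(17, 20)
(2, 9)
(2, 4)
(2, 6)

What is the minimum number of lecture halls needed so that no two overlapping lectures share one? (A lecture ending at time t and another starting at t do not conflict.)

4

The answer is the maximum number of intervals overlapping at any instant.
starts: [2, 2, 2, 3, 5, 6, 7, 10, 14, 17, 24, 25]
ends:   [4, 6, 7, 9, 10, 12, 14, 15, 18, 20, 25, 26]
s2→1 s2→2 s2→3 s3→4  — peak 4.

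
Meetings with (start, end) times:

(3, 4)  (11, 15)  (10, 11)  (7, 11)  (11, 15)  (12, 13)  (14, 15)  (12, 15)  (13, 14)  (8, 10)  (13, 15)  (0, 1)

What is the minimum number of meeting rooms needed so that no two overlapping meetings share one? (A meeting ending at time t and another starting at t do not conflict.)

5

The answer is the maximum number of intervals overlapping at any instant.
starts: [0, 3, 7, 8, 10, 11, 11, 12, 12, 13, 13, 14]
ends:   [1, 4, 10, 11, 11, 13, 14, 15, 15, 15, 15, 15]
s0→1 e1→0 s3→1 e4→0 s7→1 s8→2 e10→1 s10→2 e11→1 e11→0 s11→1 s11→2 s12→3 s12→4 e13→3 s13→4 s13→5  — peak 5.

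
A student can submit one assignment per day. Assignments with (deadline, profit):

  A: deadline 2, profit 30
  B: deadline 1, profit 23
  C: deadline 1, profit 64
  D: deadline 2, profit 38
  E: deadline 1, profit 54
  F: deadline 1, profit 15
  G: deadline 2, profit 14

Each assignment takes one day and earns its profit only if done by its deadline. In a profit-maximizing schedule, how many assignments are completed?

2

By profit: C(d1,64), E(d1,54), D(d2,38), A(d2,30), B(d1,23), F(d1,15), G(d2,14)
C→slot 1; E skipped; D→slot 2; A skipped; B skipped; F skipped; G skipped.
2 of 7 scheduled.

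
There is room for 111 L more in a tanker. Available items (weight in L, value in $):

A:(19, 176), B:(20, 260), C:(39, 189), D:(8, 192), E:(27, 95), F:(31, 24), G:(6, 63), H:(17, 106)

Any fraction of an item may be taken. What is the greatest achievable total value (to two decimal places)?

993.04

Sort by value per unit weight and fill in that order.
Order: D (192/8=24.00) > B (260/20=13.00) > G (63/6=10.50) > A (176/19=9.26) > H (106/17=6.24) > C (189/39=4.85) > E (95/27=3.52) > F (24/31=0.77)
Fill: take D (8 @ 192) → take B (20 @ 260) → take G (6 @ 63) → take A (19 @ 176) → take H (17 @ 106) → take C (39 @ 189) → take 2/27 of E → 7.04; 111/111 used.
Total value = 993.04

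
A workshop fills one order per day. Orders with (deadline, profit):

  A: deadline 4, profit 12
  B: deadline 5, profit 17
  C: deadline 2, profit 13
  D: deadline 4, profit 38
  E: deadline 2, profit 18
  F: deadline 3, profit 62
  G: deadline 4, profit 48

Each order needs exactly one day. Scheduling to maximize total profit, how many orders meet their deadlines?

5

By profit: F(d3,62), G(d4,48), D(d4,38), E(d2,18), B(d5,17), C(d2,13), A(d4,12)
F→slot 3; G→slot 4; D→slot 2; E→slot 1; B→slot 5; C skipped; A skipped.
5 of 7 scheduled.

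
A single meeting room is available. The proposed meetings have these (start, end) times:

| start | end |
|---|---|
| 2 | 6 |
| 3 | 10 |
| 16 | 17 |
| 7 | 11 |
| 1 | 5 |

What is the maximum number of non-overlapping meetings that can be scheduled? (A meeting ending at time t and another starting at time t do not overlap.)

By end time: (1,5), (2,6), (3,10), (7,11), (16,17).
Pick (1,5); next start ≥ 5 → (7,11); next start ≥ 11 → (16,17).
Selected 3 meetings.

3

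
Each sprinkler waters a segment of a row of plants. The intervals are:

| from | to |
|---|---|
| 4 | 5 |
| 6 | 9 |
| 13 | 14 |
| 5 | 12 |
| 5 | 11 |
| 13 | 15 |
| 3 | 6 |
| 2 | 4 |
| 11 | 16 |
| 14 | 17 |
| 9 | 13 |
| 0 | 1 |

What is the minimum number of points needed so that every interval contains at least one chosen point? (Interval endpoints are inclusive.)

4

Sort by right endpoint; whenever an interval is uncovered, place a point at its right end.
Sorted: [0,1] [2,4] [4,5] [3,6] [6,9] [5,11] [5,12] [9,13] [13,14] [13,15] [11,16] [14,17]
{[0,1]} hit by 1; {[2,4],[4,5],[3,6]} hit by 4; {[6,9],[5,11],[5,12],[9,13]} hit by 9; {[13,14],[13,15],[11,16],[14,17]} hit by 14.
Points: 1, 4, 9, 14 (4 total).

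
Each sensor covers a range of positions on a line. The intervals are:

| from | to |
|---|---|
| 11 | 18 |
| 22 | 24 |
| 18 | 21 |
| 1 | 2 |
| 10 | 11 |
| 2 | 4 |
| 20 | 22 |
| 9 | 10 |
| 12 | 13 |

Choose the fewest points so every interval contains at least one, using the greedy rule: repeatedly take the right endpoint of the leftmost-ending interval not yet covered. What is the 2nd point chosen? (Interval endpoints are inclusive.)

10

Process intervals by earliest right end; each time one isn't hit yet, stab at its right endpoint.
Sorted: [1,2] [2,4] [9,10] [10,11] [12,13] [11,18] [18,21] [20,22] [22,24]
{[1,2],[2,4]} hit by 2; {[9,10],[10,11]} hit by 10; {[12,13],[11,18]} hit by 13; {[18,21],[20,22]} hit by 21; {[22,24]} hit by 24.
Points: 2, 10, 13, 21, 24 (5 total).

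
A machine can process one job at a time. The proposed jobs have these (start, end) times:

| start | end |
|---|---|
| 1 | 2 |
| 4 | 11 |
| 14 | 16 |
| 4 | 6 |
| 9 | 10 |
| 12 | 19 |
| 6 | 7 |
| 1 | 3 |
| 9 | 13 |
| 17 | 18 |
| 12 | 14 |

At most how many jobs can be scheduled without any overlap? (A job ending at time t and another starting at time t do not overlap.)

By end time: (1,2), (1,3), (4,6), (6,7), (9,10), (4,11), (9,13), (12,14), (14,16), (17,18), (12,19).
Pick (1,2); next start ≥ 2 → (4,6); next start ≥ 6 → (6,7); next start ≥ 7 → (9,10); next start ≥ 10 → (12,14); next start ≥ 14 → (14,16); next start ≥ 16 → (17,18).
Selected 7 jobs.

7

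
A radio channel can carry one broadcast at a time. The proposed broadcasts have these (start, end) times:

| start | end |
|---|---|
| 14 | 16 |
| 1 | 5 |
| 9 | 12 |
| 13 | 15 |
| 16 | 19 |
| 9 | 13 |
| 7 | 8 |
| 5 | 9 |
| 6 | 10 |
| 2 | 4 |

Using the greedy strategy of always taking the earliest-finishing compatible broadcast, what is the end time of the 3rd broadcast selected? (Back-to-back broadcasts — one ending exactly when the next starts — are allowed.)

Sort by end time and greedily take each interval whose start is ≥ the last chosen end.
By end time: (2,4), (1,5), (7,8), (5,9), (6,10), (9,12), (9,13), (13,15), (14,16), (16,19).
Pick (2,4); next start ≥ 4 → (7,8); next start ≥ 8 → (9,12); next start ≥ 12 → (13,15); next start ≥ 15 → (16,19).
Selected: (2,4) (7,8) (9,12) (13,15) (16,19)

12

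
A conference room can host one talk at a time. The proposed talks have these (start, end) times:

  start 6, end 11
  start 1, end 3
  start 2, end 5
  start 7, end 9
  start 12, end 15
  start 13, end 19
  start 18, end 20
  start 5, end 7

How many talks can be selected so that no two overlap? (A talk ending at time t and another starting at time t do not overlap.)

5

Order by finish time; keep every interval that doesn't clash with the previous kept one.
By end time: (1,3), (2,5), (5,7), (7,9), (6,11), (12,15), (13,19), (18,20).
Pick (1,3); next start ≥ 3 → (5,7); next start ≥ 7 → (7,9); next start ≥ 9 → (12,15); next start ≥ 15 → (18,20).
Selected 5 talks.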